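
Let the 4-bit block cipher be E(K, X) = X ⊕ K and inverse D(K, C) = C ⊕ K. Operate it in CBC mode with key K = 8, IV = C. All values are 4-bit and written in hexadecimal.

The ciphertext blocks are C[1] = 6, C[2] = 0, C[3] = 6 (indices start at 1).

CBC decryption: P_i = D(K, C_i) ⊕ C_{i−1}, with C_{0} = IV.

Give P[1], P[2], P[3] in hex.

P[1]: D(K, 6) = E; E ⊕ C = 2.
P[2]: D(K, 0) = 8; 8 ⊕ 6 = E.
P[3]: D(K, 6) = E; E ⊕ 0 = E.

P[1] = 2, P[2] = E, P[3] = E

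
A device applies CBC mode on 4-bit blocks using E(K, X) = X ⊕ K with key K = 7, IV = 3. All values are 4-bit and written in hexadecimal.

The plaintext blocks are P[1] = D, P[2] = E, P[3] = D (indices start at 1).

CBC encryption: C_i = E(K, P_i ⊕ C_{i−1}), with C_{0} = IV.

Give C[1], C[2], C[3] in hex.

C[1]: P[1] ⊕ 3 = E; E(K, E) = 9.
C[2]: P[2] ⊕ 9 = 7; E(K, 7) = 0.
C[3]: P[3] ⊕ 0 = D; E(K, D) = A.

C[1] = 9, C[2] = 0, C[3] = A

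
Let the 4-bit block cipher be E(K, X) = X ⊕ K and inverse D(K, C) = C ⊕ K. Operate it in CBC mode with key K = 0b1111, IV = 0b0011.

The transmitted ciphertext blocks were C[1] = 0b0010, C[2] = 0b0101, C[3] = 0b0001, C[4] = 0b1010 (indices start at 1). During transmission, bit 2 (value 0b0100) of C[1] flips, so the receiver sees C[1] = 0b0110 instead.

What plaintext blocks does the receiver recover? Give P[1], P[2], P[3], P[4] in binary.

P[1] = 0b1010, P[2] = 0b1100, P[3] = 0b1011, P[4] = 0b0100

CBC decryption: P_i = D(K, C_i) ⊕ C_{i−1}, with C_{0} = IV.
Only C[1] changed, to 0b0110. In CBC, a change in C_i garbles P_i and flips the same bit in P_{i+1}. Decrypting the received ciphertext:
P[1]: D(K, 0b0110) = 0b1001; 0b1001 ⊕ 0b0011 = 0b1010.
P[2]: D(K, 0b0101) = 0b1010; 0b1010 ⊕ 0b0110 = 0b1100.
P[3]: D(K, 0b0001) = 0b1110; 0b1110 ⊕ 0b0101 = 0b1011.
P[4]: D(K, 0b1010) = 0b0101; 0b0101 ⊕ 0b0001 = 0b0100.
Blocks that differ from the original plaintext: P[1], P[2].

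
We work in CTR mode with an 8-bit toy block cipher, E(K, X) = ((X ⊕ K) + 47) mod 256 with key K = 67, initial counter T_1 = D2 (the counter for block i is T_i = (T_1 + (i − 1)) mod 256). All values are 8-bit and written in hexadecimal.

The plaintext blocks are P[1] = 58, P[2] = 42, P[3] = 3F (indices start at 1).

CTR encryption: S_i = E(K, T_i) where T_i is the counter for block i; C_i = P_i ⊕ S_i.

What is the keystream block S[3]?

C[1]: T = D2, S = E(K, T) = FC; 58 ⊕ FC = A4.
C[2]: T = D3, S = E(K, T) = FB; 42 ⊕ FB = B9.
C[3]: T = D4, S = E(K, T) = FA; 3F ⊕ FA = C5.
So S[3] = FA.

FA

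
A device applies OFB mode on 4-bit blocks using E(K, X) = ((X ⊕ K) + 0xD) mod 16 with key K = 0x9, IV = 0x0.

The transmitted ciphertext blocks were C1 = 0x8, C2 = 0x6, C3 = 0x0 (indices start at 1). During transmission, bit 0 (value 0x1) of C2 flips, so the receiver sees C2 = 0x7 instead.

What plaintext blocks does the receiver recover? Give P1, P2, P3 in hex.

P1 = 0xE, P2 = 0xB, P3 = 0x2

OFB decryption: S_i = E(K, S_{i−1}) with S_{0} = IV; P_i = C_i ⊕ S_i.
Only C2 changed, to 0x7. In OFB, a change in C_i flips the same bit in P_i only; the keystream is unaffected. Decrypting the received ciphertext:
P1: S = E(K, 0x0) = 0x6; 0x8 ⊕ 0x6 = 0xE.
P2: S = E(K, 0x6) = 0xC; 0x7 ⊕ 0xC = 0xB.
P3: S = E(K, 0xC) = 0x2; 0x0 ⊕ 0x2 = 0x2.
Blocks that differ from the original plaintext: P2.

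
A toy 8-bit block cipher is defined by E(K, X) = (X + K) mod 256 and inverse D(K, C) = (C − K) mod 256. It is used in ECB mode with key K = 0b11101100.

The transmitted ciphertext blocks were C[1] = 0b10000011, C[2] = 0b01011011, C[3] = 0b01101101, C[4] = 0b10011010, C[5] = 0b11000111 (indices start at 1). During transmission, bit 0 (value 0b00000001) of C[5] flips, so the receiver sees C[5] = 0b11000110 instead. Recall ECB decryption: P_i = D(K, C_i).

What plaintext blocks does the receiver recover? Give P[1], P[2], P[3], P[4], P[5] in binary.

Only C[5] changed, to 0b11000110. In ECB, a change in C_i affects only P_i. Decrypting the received ciphertext:
P[1]: D(K, 0b10000011) = 0b10010111.
P[2]: D(K, 0b01011011) = 0b01101111.
P[3]: D(K, 0b01101101) = 0b10000001.
P[4]: D(K, 0b10011010) = 0b10101110.
P[5]: D(K, 0b11000110) = 0b11011010.
Blocks that differ from the original plaintext: P[5].

P[1] = 0b10010111, P[2] = 0b01101111, P[3] = 0b10000001, P[4] = 0b10101110, P[5] = 0b11011010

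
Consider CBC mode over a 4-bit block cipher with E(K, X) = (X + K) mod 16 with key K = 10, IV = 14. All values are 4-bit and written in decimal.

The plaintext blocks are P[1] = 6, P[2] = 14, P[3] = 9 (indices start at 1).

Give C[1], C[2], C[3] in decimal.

C[1] = 2, C[2] = 6, C[3] = 9

CBC encryption: C_i = E(K, P_i ⊕ C_{i−1}), with C_{0} = IV.
C[1]: P[1] ⊕ 14 = 8; E(K, 8) = 2.
C[2]: P[2] ⊕ 2 = 12; E(K, 12) = 6.
C[3]: P[3] ⊕ 6 = 15; E(K, 15) = 9.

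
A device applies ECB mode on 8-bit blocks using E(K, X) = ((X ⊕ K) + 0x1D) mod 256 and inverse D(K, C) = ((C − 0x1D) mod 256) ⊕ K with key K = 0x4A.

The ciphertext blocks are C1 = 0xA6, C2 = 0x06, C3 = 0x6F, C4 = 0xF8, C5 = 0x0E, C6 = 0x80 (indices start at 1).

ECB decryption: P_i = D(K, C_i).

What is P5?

P5: D(K, 0x0E) = 0xBB.

P5 = 0xBB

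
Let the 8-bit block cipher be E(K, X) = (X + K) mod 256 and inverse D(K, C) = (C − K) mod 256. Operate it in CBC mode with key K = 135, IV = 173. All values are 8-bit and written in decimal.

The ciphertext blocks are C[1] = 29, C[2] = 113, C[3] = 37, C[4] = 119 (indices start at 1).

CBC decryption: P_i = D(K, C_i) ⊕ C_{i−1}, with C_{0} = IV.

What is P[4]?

P[4]: D(K, 119) = 240; 240 ⊕ 37 = 213.

P[4] = 213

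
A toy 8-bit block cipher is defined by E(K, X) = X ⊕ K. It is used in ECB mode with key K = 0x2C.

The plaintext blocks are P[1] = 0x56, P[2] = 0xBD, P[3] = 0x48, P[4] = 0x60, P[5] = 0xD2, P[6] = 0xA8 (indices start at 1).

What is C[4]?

C[4] = 0x4C

ECB encryption: C_i = E(K, P_i).
C[4]: E(K, 0x60) = 0x4C.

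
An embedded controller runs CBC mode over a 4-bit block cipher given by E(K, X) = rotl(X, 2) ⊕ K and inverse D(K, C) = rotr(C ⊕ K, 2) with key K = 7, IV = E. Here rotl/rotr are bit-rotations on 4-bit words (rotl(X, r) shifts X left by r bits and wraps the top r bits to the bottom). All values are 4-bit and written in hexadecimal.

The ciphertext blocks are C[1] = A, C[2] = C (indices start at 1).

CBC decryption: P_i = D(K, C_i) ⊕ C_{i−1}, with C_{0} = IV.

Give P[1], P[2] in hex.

P[1] = 9, P[2] = 4

P[1]: D(K, A) = 7; 7 ⊕ E = 9.
P[2]: D(K, C) = E; E ⊕ A = 4.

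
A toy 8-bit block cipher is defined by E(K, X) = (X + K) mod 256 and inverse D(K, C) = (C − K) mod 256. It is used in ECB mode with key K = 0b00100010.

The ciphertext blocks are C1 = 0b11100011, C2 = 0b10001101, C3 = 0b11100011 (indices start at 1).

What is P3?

P3 = 0b11000001

ECB decryption: P_i = D(K, C_i).
P3: D(K, 0b11100011) = 0b11000001.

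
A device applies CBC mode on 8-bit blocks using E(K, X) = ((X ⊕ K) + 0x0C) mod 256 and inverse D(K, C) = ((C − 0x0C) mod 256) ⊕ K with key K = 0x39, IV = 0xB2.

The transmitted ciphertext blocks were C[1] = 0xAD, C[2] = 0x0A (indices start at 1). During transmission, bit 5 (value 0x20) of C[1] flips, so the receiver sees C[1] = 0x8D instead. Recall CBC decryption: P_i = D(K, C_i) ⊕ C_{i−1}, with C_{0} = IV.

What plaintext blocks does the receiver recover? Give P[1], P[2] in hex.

P[1] = 0x0A, P[2] = 0x4A

Only C[1] changed, to 0x8D. In CBC, a change in C_i garbles P_i and flips the same bit in P_{i+1}. Decrypting the received ciphertext:
P[1]: D(K, 0x8D) = 0xB8; 0xB8 ⊕ 0xB2 = 0x0A.
P[2]: D(K, 0x0A) = 0xC7; 0xC7 ⊕ 0x8D = 0x4A.
Blocks that differ from the original plaintext: P[1], P[2].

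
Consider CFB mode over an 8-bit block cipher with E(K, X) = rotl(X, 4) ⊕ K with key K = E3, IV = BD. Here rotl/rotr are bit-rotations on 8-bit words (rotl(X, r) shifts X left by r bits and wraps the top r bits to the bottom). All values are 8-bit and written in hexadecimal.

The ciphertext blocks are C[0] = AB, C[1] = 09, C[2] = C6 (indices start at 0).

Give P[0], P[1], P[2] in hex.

P[0] = 93, P[1] = 50, P[2] = B5

CFB decryption: P_i = C_i ⊕ E(K, C_{i−1}), with C_{−1} = IV.
P[0]: E(K, BD) = 38; AB ⊕ 38 = 93.
P[1]: E(K, AB) = 59; 09 ⊕ 59 = 50.
P[2]: E(K, 09) = 73; C6 ⊕ 73 = B5.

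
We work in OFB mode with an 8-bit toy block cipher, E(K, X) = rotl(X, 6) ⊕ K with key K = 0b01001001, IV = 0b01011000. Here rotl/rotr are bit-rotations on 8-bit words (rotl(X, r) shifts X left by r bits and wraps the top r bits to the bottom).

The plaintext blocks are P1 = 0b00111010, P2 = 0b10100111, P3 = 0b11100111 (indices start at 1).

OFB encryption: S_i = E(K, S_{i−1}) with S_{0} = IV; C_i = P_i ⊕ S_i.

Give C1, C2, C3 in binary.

C1: S = E(K, 0b01011000) = 0b01011111; 0b00111010 ⊕ 0b01011111 = 0b01100101.
C2: S = E(K, 0b01011111) = 0b10011110; 0b10100111 ⊕ 0b10011110 = 0b00111001.
C3: S = E(K, 0b10011110) = 0b11101110; 0b11100111 ⊕ 0b11101110 = 0b00001001.

C1 = 0b01100101, C2 = 0b00111001, C3 = 0b00001001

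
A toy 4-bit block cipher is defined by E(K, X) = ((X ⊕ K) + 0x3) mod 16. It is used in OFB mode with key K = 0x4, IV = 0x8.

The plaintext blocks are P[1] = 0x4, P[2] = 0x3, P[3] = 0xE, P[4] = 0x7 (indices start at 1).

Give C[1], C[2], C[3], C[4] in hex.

C[1] = 0xB, C[2] = 0xD, C[3] = 0x3, C[4] = 0xB

OFB encryption: S_i = E(K, S_{i−1}) with S_{0} = IV; C_i = P_i ⊕ S_i.
C[1]: S = E(K, 0x8) = 0xF; 0x4 ⊕ 0xF = 0xB.
C[2]: S = E(K, 0xF) = 0xE; 0x3 ⊕ 0xE = 0xD.
C[3]: S = E(K, 0xE) = 0xD; 0xE ⊕ 0xD = 0x3.
C[4]: S = E(K, 0xD) = 0xC; 0x7 ⊕ 0xC = 0xB.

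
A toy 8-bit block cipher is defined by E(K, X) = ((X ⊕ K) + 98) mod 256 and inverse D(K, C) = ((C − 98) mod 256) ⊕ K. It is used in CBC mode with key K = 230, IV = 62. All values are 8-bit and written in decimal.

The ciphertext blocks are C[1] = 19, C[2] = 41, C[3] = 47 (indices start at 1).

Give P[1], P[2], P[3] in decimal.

CBC decryption: P_i = D(K, C_i) ⊕ C_{i−1}, with C_{0} = IV.
P[1]: D(K, 19) = 87; 87 ⊕ 62 = 105.
P[2]: D(K, 41) = 33; 33 ⊕ 19 = 50.
P[3]: D(K, 47) = 43; 43 ⊕ 41 = 2.

P[1] = 105, P[2] = 50, P[3] = 2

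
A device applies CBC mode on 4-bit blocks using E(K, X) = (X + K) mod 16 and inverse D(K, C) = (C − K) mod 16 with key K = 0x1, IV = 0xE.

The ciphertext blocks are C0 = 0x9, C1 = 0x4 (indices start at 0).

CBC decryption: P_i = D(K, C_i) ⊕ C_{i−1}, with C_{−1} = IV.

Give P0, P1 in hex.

P0 = 0x6, P1 = 0xA

P0: D(K, 0x9) = 0x8; 0x8 ⊕ 0xE = 0x6.
P1: D(K, 0x4) = 0x3; 0x3 ⊕ 0x9 = 0xA.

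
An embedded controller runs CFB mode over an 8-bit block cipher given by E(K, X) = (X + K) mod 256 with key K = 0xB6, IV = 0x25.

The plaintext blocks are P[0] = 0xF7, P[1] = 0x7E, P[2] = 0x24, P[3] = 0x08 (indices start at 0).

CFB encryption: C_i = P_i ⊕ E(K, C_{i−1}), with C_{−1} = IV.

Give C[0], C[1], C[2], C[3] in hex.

C[0] = 0x2C, C[1] = 0x9C, C[2] = 0x76, C[3] = 0x24

C[0]: E(K, 0x25) = 0xDB; 0xF7 ⊕ 0xDB = 0x2C.
C[1]: E(K, 0x2C) = 0xE2; 0x7E ⊕ 0xE2 = 0x9C.
C[2]: E(K, 0x9C) = 0x52; 0x24 ⊕ 0x52 = 0x76.
C[3]: E(K, 0x76) = 0x2C; 0x08 ⊕ 0x2C = 0x24.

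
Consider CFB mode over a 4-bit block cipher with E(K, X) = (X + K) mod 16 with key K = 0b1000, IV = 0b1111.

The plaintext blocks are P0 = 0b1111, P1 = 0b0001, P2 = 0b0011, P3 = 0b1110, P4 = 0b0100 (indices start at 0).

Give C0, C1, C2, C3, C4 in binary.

CFB encryption: C_i = P_i ⊕ E(K, C_{i−1}), with C_{−1} = IV.
C0: E(K, 0b1111) = 0b0111; 0b1111 ⊕ 0b0111 = 0b1000.
C1: E(K, 0b1000) = 0b0000; 0b0001 ⊕ 0b0000 = 0b0001.
C2: E(K, 0b0001) = 0b1001; 0b0011 ⊕ 0b1001 = 0b1010.
C3: E(K, 0b1010) = 0b0010; 0b1110 ⊕ 0b0010 = 0b1100.
C4: E(K, 0b1100) = 0b0100; 0b0100 ⊕ 0b0100 = 0b0000.

C0 = 0b1000, C1 = 0b0001, C2 = 0b1010, C3 = 0b1100, C4 = 0b0000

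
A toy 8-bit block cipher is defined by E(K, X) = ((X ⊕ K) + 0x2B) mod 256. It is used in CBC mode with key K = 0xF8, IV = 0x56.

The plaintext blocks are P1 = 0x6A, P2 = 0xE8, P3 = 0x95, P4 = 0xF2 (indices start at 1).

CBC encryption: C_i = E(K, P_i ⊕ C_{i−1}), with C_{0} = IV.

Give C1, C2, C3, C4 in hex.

C1: P1 ⊕ 0x56 = 0x3C; E(K, 0x3C) = 0xEF.
C2: P2 ⊕ 0xEF = 0x07; E(K, 0x07) = 0x2A.
C3: P3 ⊕ 0x2A = 0xBF; E(K, 0xBF) = 0x72.
C4: P4 ⊕ 0x72 = 0x80; E(K, 0x80) = 0xA3.

C1 = 0xEF, C2 = 0x2A, C3 = 0x72, C4 = 0xA3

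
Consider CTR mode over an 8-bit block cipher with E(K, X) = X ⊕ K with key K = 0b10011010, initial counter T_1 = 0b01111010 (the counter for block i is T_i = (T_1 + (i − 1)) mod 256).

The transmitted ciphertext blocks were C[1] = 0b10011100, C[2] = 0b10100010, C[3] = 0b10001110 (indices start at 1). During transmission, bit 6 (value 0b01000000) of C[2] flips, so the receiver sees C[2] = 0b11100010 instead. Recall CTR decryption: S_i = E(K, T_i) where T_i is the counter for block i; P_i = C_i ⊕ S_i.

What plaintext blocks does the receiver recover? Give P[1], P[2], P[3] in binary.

P[1] = 0b01111100, P[2] = 0b00000011, P[3] = 0b01101000

Only C[2] changed, to 0b11100010. In CTR, a change in C_i flips the same bit in P_i only; the keystream is unaffected. Decrypting the received ciphertext:
P[1]: T = 0b01111010, S = E(K, T) = 0b11100000; 0b10011100 ⊕ 0b11100000 = 0b01111100.
P[2]: T = 0b01111011, S = E(K, T) = 0b11100001; 0b11100010 ⊕ 0b11100001 = 0b00000011.
P[3]: T = 0b01111100, S = E(K, T) = 0b11100110; 0b10001110 ⊕ 0b11100110 = 0b01101000.
Blocks that differ from the original plaintext: P[2].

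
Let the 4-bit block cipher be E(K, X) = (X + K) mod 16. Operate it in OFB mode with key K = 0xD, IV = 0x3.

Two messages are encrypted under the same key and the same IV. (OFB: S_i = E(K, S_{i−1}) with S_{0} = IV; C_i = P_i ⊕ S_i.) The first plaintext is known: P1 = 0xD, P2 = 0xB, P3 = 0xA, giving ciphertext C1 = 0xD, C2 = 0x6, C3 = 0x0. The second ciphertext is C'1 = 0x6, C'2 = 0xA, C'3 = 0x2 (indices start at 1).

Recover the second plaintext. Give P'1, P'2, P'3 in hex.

P'1 = 0x6, P'2 = 0x7, P'3 = 0x8

In OFB with a reused IV, both messages share the same keystream S_i, so C_i ⊕ C'_i = P_i ⊕ P'_i and thus P'_i = P_i ⊕ C_i ⊕ C'_i.
P'1: 0xD ⊕ 0xD ⊕ 0x6 = 0x6.
P'2: 0xB ⊕ 0x6 ⊕ 0xA = 0x7.
P'3: 0xA ⊕ 0x0 ⊕ 0x2 = 0x8.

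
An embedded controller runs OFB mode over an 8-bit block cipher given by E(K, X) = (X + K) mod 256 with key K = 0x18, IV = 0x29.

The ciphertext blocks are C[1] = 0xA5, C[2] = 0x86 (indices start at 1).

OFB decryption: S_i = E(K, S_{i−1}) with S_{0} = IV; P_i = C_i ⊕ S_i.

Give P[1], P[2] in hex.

P[1] = 0xE4, P[2] = 0xDF

P[1]: S = E(K, 0x29) = 0x41; 0xA5 ⊕ 0x41 = 0xE4.
P[2]: S = E(K, 0x41) = 0x59; 0x86 ⊕ 0x59 = 0xDF.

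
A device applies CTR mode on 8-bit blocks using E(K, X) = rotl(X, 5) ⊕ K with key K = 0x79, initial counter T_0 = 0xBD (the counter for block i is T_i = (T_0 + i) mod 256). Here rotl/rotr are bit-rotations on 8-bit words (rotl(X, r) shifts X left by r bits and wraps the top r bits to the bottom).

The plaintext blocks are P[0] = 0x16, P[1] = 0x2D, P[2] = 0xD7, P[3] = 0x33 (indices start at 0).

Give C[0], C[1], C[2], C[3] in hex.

C[0] = 0xD8, C[1] = 0x83, C[2] = 0x59, C[3] = 0x52

CTR encryption: S_i = E(K, T_i) where T_i is the counter for block i; C_i = P_i ⊕ S_i.
C[0]: T = 0xBD, S = E(K, T) = 0xCE; 0x16 ⊕ 0xCE = 0xD8.
C[1]: T = 0xBE, S = E(K, T) = 0xAE; 0x2D ⊕ 0xAE = 0x83.
C[2]: T = 0xBF, S = E(K, T) = 0x8E; 0xD7 ⊕ 0x8E = 0x59.
C[3]: T = 0xC0, S = E(K, T) = 0x61; 0x33 ⊕ 0x61 = 0x52.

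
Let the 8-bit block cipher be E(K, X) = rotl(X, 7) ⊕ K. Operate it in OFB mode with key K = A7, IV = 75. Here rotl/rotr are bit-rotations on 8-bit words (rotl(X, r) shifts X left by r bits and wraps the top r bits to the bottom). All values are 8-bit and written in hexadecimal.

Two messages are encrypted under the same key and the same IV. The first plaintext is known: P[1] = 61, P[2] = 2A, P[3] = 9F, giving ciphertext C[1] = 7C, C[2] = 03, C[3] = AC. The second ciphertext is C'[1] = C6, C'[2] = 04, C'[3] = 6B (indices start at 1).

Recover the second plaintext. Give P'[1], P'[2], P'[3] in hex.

P'[1] = DB, P'[2] = 2D, P'[3] = 58

In OFB with a reused IV, both messages share the same keystream S_i, so C_i ⊕ C'_i = P_i ⊕ P'_i and thus P'_i = P_i ⊕ C_i ⊕ C'_i.
P'[1]: 61 ⊕ 7C ⊕ C6 = DB.
P'[2]: 2A ⊕ 03 ⊕ 04 = 2D.
P'[3]: 9F ⊕ AC ⊕ 6B = 58.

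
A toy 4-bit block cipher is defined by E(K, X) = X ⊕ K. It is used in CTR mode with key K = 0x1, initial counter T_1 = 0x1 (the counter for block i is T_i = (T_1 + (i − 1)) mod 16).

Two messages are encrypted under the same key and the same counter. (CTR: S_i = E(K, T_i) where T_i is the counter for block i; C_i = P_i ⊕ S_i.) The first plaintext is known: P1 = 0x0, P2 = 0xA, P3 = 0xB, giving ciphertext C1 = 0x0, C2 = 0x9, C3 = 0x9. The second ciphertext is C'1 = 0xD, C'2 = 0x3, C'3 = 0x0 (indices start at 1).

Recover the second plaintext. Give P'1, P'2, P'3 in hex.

P'1 = 0xD, P'2 = 0x0, P'3 = 0x2

In CTR with a reused counter, both messages share the same keystream S_i, so C_i ⊕ C'_i = P_i ⊕ P'_i and thus P'_i = P_i ⊕ C_i ⊕ C'_i.
P'1: 0x0 ⊕ 0x0 ⊕ 0xD = 0xD.
P'2: 0xA ⊕ 0x9 ⊕ 0x3 = 0x0.
P'3: 0xB ⊕ 0x9 ⊕ 0x0 = 0x2.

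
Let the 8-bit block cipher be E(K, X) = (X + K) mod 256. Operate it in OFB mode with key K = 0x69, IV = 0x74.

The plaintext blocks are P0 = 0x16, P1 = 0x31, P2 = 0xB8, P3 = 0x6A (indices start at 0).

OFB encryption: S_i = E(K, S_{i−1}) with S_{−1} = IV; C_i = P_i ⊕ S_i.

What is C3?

C0: S = E(K, 0x74) = 0xDD; 0x16 ⊕ 0xDD = 0xCB.
C1: S = E(K, 0xDD) = 0x46; 0x31 ⊕ 0x46 = 0x77.
C2: S = E(K, 0x46) = 0xAF; 0xB8 ⊕ 0xAF = 0x17.
C3: S = E(K, 0xAF) = 0x18; 0x6A ⊕ 0x18 = 0x72.

C3 = 0x72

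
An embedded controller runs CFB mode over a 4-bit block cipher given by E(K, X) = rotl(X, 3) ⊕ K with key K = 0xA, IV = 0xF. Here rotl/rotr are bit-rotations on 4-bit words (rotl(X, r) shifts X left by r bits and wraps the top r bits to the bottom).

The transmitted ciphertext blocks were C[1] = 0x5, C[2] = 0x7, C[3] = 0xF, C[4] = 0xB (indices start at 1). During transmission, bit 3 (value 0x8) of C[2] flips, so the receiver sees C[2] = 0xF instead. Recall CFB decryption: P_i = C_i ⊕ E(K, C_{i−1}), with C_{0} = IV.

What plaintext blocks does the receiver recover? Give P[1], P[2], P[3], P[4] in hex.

Only C[2] changed, to 0xF. In CFB, a change in C_i flips the same bit in P_i and garbles P_{i+1}. Decrypting the received ciphertext:
P[1]: E(K, 0xF) = 0x5; 0x5 ⊕ 0x5 = 0x0.
P[2]: E(K, 0x5) = 0x0; 0xF ⊕ 0x0 = 0xF.
P[3]: E(K, 0xF) = 0x5; 0xF ⊕ 0x5 = 0xA.
P[4]: E(K, 0xF) = 0x5; 0xB ⊕ 0x5 = 0xE.
Blocks that differ from the original plaintext: P[2], P[3].

P[1] = 0x0, P[2] = 0xF, P[3] = 0xA, P[4] = 0xE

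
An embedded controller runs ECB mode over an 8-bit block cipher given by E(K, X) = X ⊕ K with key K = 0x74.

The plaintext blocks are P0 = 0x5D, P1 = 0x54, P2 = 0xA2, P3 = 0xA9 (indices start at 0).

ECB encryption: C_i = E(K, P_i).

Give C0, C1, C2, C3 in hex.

C0 = 0x29, C1 = 0x20, C2 = 0xD6, C3 = 0xDD

C0: E(K, 0x5D) = 0x29.
C1: E(K, 0x54) = 0x20.
C2: E(K, 0xA2) = 0xD6.
C3: E(K, 0xA9) = 0xDD.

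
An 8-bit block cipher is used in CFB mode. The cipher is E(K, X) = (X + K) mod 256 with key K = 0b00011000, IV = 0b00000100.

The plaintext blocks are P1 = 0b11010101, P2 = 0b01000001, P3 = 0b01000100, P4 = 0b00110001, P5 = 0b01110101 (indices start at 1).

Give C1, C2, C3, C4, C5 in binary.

C1 = 0b11001001, C2 = 0b10100000, C3 = 0b11111100, C4 = 0b00100101, C5 = 0b01001000

CFB encryption: C_i = P_i ⊕ E(K, C_{i−1}), with C_{0} = IV.
C1: E(K, 0b00000100) = 0b00011100; 0b11010101 ⊕ 0b00011100 = 0b11001001.
C2: E(K, 0b11001001) = 0b11100001; 0b01000001 ⊕ 0b11100001 = 0b10100000.
C3: E(K, 0b10100000) = 0b10111000; 0b01000100 ⊕ 0b10111000 = 0b11111100.
C4: E(K, 0b11111100) = 0b00010100; 0b00110001 ⊕ 0b00010100 = 0b00100101.
C5: E(K, 0b00100101) = 0b00111101; 0b01110101 ⊕ 0b00111101 = 0b01001000.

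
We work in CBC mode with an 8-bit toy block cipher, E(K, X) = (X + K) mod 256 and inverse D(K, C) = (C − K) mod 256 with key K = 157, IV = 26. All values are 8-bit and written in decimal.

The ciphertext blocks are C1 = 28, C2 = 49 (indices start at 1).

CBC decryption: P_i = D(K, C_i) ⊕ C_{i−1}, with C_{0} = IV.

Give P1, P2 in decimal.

P1 = 101, P2 = 136

P1: D(K, 28) = 127; 127 ⊕ 26 = 101.
P2: D(K, 49) = 148; 148 ⊕ 28 = 136.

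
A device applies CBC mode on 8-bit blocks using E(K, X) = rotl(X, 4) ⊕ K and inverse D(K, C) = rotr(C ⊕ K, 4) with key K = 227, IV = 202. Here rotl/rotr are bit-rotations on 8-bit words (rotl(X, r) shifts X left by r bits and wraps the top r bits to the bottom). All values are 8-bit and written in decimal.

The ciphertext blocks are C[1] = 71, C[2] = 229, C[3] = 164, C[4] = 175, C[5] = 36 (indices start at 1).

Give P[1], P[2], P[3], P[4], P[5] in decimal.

CBC decryption: P_i = D(K, C_i) ⊕ C_{i−1}, with C_{0} = IV.
P[1]: D(K, 71) = 74; 74 ⊕ 202 = 128.
P[2]: D(K, 229) = 96; 96 ⊕ 71 = 39.
P[3]: D(K, 164) = 116; 116 ⊕ 229 = 145.
P[4]: D(K, 175) = 196; 196 ⊕ 164 = 96.
P[5]: D(K, 36) = 124; 124 ⊕ 175 = 211.

P[1] = 128, P[2] = 39, P[3] = 145, P[4] = 96, P[5] = 211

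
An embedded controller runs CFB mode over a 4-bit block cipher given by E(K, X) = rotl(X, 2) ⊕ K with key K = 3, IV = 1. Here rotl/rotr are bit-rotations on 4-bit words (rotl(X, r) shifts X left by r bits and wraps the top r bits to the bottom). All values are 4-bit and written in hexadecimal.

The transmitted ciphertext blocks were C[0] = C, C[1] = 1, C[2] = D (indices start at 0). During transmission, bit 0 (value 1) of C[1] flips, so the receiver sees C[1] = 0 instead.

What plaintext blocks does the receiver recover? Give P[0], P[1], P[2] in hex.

CFB decryption: P_i = C_i ⊕ E(K, C_{i−1}), with C_{−1} = IV.
Only C[1] changed, to 0. In CFB, a change in C_i flips the same bit in P_i and garbles P_{i+1}. Decrypting the received ciphertext:
P[0]: E(K, 1) = 7; C ⊕ 7 = B.
P[1]: E(K, C) = 0; 0 ⊕ 0 = 0.
P[2]: E(K, 0) = 3; D ⊕ 3 = E.
Blocks that differ from the original plaintext: P[1], P[2].

P[0] = B, P[1] = 0, P[2] = E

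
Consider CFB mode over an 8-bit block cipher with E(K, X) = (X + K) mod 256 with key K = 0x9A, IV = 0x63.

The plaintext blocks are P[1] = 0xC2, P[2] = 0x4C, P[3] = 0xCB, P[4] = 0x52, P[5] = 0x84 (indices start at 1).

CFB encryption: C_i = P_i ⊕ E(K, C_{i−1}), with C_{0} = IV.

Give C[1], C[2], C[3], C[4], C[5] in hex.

C[1] = 0x3F, C[2] = 0x95, C[3] = 0xE4, C[4] = 0x2C, C[5] = 0x42

C[1]: E(K, 0x63) = 0xFD; 0xC2 ⊕ 0xFD = 0x3F.
C[2]: E(K, 0x3F) = 0xD9; 0x4C ⊕ 0xD9 = 0x95.
C[3]: E(K, 0x95) = 0x2F; 0xCB ⊕ 0x2F = 0xE4.
C[4]: E(K, 0xE4) = 0x7E; 0x52 ⊕ 0x7E = 0x2C.
C[5]: E(K, 0x2C) = 0xC6; 0x84 ⊕ 0xC6 = 0x42.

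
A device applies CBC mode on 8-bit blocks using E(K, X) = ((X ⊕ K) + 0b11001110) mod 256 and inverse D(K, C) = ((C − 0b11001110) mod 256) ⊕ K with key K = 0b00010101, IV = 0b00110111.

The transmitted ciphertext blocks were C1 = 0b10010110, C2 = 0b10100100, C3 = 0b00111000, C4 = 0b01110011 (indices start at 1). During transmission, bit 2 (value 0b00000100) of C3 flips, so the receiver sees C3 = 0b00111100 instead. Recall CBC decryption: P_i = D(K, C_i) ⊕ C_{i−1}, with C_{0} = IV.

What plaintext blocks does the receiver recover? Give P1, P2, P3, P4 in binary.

P1 = 0b11101010, P2 = 0b01010101, P3 = 0b11011111, P4 = 0b10001100

Only C3 changed, to 0b00111100. In CBC, a change in C_i garbles P_i and flips the same bit in P_{i+1}. Decrypting the received ciphertext:
P1: D(K, 0b10010110) = 0b11011101; 0b11011101 ⊕ 0b00110111 = 0b11101010.
P2: D(K, 0b10100100) = 0b11000011; 0b11000011 ⊕ 0b10010110 = 0b01010101.
P3: D(K, 0b00111100) = 0b01111011; 0b01111011 ⊕ 0b10100100 = 0b11011111.
P4: D(K, 0b01110011) = 0b10110000; 0b10110000 ⊕ 0b00111100 = 0b10001100.
Blocks that differ from the original plaintext: P3, P4.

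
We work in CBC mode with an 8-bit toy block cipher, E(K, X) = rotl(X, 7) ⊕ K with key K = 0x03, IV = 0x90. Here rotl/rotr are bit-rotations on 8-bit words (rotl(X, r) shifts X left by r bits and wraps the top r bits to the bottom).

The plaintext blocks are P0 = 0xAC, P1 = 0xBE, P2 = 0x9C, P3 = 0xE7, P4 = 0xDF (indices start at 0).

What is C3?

C3 = 0xE2

CBC encryption: C_i = E(K, P_i ⊕ C_{i−1}), with C_{−1} = IV.
C0: P0 ⊕ 0x90 = 0x3C; E(K, 0x3C) = 0x1D.
C1: P1 ⊕ 0x1D = 0xA3; E(K, 0xA3) = 0xD2.
C2: P2 ⊕ 0xD2 = 0x4E; E(K, 0x4E) = 0x24.
C3: P3 ⊕ 0x24 = 0xC3; E(K, 0xC3) = 0xE2.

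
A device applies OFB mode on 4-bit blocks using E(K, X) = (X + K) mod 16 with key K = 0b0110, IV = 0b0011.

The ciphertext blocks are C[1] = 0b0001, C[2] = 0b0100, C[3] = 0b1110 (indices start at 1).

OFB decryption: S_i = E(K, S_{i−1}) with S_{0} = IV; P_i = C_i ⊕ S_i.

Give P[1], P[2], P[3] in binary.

P[1] = 0b1000, P[2] = 0b1011, P[3] = 0b1011

P[1]: S = E(K, 0b0011) = 0b1001; 0b0001 ⊕ 0b1001 = 0b1000.
P[2]: S = E(K, 0b1001) = 0b1111; 0b0100 ⊕ 0b1111 = 0b1011.
P[3]: S = E(K, 0b1111) = 0b0101; 0b1110 ⊕ 0b0101 = 0b1011.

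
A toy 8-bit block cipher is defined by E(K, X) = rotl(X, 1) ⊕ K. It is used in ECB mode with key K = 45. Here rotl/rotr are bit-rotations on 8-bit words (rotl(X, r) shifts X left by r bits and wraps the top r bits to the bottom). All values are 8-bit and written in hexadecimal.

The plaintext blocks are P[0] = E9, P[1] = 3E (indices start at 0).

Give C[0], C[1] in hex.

ECB encryption: C_i = E(K, P_i).
C[0]: E(K, E9) = 96.
C[1]: E(K, 3E) = 39.

C[0] = 96, C[1] = 39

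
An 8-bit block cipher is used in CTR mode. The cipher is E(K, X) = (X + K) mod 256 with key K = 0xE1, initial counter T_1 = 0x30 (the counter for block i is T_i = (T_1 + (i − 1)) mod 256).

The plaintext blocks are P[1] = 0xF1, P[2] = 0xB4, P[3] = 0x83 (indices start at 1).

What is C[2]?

CTR encryption: S_i = E(K, T_i) where T_i is the counter for block i; C_i = P_i ⊕ S_i.
C[1]: T = 0x30, S = E(K, T) = 0x11; 0xF1 ⊕ 0x11 = 0xE0.
C[2]: T = 0x31, S = E(K, T) = 0x12; 0xB4 ⊕ 0x12 = 0xA6.

C[2] = 0xA6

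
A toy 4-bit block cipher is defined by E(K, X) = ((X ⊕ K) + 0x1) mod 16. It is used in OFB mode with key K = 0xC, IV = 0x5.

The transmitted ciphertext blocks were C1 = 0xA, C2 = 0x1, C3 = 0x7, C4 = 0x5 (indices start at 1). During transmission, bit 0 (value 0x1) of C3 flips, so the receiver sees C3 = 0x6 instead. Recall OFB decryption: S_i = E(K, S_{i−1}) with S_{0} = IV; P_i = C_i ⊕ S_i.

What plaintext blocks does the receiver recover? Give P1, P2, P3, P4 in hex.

P1 = 0x0, P2 = 0x6, P3 = 0xA, P4 = 0x4

Only C3 changed, to 0x6. In OFB, a change in C_i flips the same bit in P_i only; the keystream is unaffected. Decrypting the received ciphertext:
P1: S = E(K, 0x5) = 0xA; 0xA ⊕ 0xA = 0x0.
P2: S = E(K, 0xA) = 0x7; 0x1 ⊕ 0x7 = 0x6.
P3: S = E(K, 0x7) = 0xC; 0x6 ⊕ 0xC = 0xA.
P4: S = E(K, 0xC) = 0x1; 0x5 ⊕ 0x1 = 0x4.
Blocks that differ from the original plaintext: P3.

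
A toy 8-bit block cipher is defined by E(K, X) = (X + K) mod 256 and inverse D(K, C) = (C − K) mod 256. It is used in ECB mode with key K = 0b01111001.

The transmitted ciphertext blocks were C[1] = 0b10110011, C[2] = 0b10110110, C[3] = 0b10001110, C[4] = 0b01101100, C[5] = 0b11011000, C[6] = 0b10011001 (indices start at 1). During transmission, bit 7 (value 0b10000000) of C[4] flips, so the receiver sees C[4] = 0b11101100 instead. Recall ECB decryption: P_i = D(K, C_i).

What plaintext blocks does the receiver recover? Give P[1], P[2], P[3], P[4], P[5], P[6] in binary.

P[1] = 0b00111010, P[2] = 0b00111101, P[3] = 0b00010101, P[4] = 0b01110011, P[5] = 0b01011111, P[6] = 0b00100000

Only C[4] changed, to 0b11101100. In ECB, a change in C_i affects only P_i. Decrypting the received ciphertext:
P[1]: D(K, 0b10110011) = 0b00111010.
P[2]: D(K, 0b10110110) = 0b00111101.
P[3]: D(K, 0b10001110) = 0b00010101.
P[4]: D(K, 0b11101100) = 0b01110011.
P[5]: D(K, 0b11011000) = 0b01011111.
P[6]: D(K, 0b10011001) = 0b00100000.
Blocks that differ from the original plaintext: P[4].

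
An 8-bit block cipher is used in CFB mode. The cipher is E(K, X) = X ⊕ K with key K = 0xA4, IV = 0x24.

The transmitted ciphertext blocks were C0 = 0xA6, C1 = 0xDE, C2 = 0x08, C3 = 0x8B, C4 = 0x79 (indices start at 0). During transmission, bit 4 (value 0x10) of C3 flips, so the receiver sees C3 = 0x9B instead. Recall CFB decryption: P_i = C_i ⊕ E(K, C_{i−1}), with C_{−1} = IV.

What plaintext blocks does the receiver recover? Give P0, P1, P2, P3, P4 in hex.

Only C3 changed, to 0x9B. In CFB, a change in C_i flips the same bit in P_i and garbles P_{i+1}. Decrypting the received ciphertext:
P0: E(K, 0x24) = 0x80; 0xA6 ⊕ 0x80 = 0x26.
P1: E(K, 0xA6) = 0x02; 0xDE ⊕ 0x02 = 0xDC.
P2: E(K, 0xDE) = 0x7A; 0x08 ⊕ 0x7A = 0x72.
P3: E(K, 0x08) = 0xAC; 0x9B ⊕ 0xAC = 0x37.
P4: E(K, 0x9B) = 0x3F; 0x79 ⊕ 0x3F = 0x46.
Blocks that differ from the original plaintext: P3, P4.

P0 = 0x26, P1 = 0xDC, P2 = 0x72, P3 = 0x37, P4 = 0x46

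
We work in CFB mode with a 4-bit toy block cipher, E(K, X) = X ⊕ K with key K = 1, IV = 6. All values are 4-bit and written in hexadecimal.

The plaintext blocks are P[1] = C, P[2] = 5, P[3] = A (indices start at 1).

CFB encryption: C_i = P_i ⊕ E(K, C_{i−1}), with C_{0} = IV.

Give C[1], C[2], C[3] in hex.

C[1] = B, C[2] = F, C[3] = 4

C[1]: E(K, 6) = 7; C ⊕ 7 = B.
C[2]: E(K, B) = A; 5 ⊕ A = F.
C[3]: E(K, F) = E; A ⊕ E = 4.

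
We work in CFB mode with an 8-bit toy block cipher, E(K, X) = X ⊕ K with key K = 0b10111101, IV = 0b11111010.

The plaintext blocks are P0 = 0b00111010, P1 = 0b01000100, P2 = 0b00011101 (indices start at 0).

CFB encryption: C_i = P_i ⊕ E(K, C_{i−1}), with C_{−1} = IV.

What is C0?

C0 = 0b01111101

C0: E(K, 0b11111010) = 0b01000111; 0b00111010 ⊕ 0b01000111 = 0b01111101.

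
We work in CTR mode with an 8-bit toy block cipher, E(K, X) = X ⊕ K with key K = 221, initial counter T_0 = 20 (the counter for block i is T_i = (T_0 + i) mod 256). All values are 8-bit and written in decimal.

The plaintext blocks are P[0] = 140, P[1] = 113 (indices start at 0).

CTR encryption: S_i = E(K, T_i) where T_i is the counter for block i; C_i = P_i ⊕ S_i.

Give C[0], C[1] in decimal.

C[0]: T = 20, S = E(K, T) = 201; 140 ⊕ 201 = 69.
C[1]: T = 21, S = E(K, T) = 200; 113 ⊕ 200 = 185.

C[0] = 69, C[1] = 185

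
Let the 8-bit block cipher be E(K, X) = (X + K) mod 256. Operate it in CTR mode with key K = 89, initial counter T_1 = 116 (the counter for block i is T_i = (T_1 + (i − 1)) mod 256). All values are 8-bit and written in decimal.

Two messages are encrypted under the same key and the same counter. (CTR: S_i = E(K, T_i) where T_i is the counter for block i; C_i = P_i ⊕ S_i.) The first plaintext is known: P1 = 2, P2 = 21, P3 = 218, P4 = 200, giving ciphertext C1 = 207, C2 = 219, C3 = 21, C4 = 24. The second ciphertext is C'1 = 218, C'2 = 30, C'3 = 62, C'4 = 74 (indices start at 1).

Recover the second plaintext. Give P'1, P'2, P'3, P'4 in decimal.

P'1 = 23, P'2 = 208, P'3 = 241, P'4 = 154

In CTR with a reused counter, both messages share the same keystream S_i, so C_i ⊕ C'_i = P_i ⊕ P'_i and thus P'_i = P_i ⊕ C_i ⊕ C'_i.
P'1: 2 ⊕ 207 ⊕ 218 = 23.
P'2: 21 ⊕ 219 ⊕ 30 = 208.
P'3: 218 ⊕ 21 ⊕ 62 = 241.
P'4: 200 ⊕ 24 ⊕ 74 = 154.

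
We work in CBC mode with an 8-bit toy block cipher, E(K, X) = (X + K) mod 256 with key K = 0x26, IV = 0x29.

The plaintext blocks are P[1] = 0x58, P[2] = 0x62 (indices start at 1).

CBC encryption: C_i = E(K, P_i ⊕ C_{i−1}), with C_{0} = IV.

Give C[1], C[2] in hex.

C[1] = 0x97, C[2] = 0x1B

C[1]: P[1] ⊕ 0x29 = 0x71; E(K, 0x71) = 0x97.
C[2]: P[2] ⊕ 0x97 = 0xF5; E(K, 0xF5) = 0x1B.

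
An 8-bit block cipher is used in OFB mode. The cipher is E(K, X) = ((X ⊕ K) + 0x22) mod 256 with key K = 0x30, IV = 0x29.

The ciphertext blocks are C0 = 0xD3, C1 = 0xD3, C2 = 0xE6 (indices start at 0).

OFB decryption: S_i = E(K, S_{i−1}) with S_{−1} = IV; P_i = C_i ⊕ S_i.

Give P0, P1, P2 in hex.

P0: S = E(K, 0x29) = 0x3B; 0xD3 ⊕ 0x3B = 0xE8.
P1: S = E(K, 0x3B) = 0x2D; 0xD3 ⊕ 0x2D = 0xFE.
P2: S = E(K, 0x2D) = 0x3F; 0xE6 ⊕ 0x3F = 0xD9.

P0 = 0xE8, P1 = 0xFE, P2 = 0xD9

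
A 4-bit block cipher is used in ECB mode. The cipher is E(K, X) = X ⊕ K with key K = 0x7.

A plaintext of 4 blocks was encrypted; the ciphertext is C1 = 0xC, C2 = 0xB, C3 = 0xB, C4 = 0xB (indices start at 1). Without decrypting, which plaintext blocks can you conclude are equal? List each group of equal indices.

ECB encrypts each block independently with the same key, so equal ciphertext blocks imply equal plaintext blocks.
C2 = C3 = C4 = 0xB, so P2 = P3 = P4.

P2 = P3 = P4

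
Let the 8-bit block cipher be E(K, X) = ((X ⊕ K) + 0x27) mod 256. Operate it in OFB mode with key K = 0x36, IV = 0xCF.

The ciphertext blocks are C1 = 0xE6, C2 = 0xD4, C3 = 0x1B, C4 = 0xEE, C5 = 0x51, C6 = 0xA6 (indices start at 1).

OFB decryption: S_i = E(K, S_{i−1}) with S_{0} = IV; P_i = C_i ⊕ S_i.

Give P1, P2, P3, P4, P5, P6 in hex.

P1 = 0xC6, P2 = 0xE9, P3 = 0x29, P4 = 0xC5, P5 = 0x15, P6 = 0x3F

P1: S = E(K, 0xCF) = 0x20; 0xE6 ⊕ 0x20 = 0xC6.
P2: S = E(K, 0x20) = 0x3D; 0xD4 ⊕ 0x3D = 0xE9.
P3: S = E(K, 0x3D) = 0x32; 0x1B ⊕ 0x32 = 0x29.
P4: S = E(K, 0x32) = 0x2B; 0xEE ⊕ 0x2B = 0xC5.
P5: S = E(K, 0x2B) = 0x44; 0x51 ⊕ 0x44 = 0x15.
P6: S = E(K, 0x44) = 0x99; 0xA6 ⊕ 0x99 = 0x3F.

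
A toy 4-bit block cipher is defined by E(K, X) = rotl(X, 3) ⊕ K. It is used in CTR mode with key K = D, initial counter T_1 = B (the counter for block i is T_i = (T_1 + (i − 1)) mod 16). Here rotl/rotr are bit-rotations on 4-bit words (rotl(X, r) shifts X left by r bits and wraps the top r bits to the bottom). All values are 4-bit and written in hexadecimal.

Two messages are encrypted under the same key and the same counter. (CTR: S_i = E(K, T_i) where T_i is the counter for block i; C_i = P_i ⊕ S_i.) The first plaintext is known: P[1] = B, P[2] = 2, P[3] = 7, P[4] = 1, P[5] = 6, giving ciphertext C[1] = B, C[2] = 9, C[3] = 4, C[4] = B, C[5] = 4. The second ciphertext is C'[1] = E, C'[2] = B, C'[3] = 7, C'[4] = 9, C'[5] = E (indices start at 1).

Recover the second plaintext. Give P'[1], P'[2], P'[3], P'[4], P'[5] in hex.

In CTR with a reused counter, both messages share the same keystream S_i, so C_i ⊕ C'_i = P_i ⊕ P'_i and thus P'_i = P_i ⊕ C_i ⊕ C'_i.
P'[1]: B ⊕ B ⊕ E = E.
P'[2]: 2 ⊕ 9 ⊕ B = 0.
P'[3]: 7 ⊕ 4 ⊕ 7 = 4.
P'[4]: 1 ⊕ B ⊕ 9 = 3.
P'[5]: 6 ⊕ 4 ⊕ E = C.

P'[1] = E, P'[2] = 0, P'[3] = 4, P'[4] = 3, P'[5] = C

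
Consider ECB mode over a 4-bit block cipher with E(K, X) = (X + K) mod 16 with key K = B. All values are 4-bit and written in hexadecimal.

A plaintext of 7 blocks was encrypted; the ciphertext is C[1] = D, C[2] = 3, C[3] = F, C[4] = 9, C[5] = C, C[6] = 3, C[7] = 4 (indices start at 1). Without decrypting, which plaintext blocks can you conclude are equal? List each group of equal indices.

ECB encrypts each block independently with the same key, so equal ciphertext blocks imply equal plaintext blocks.
C[2] = C[6] = 3, so P[2] = P[6].

P[2] = P[6]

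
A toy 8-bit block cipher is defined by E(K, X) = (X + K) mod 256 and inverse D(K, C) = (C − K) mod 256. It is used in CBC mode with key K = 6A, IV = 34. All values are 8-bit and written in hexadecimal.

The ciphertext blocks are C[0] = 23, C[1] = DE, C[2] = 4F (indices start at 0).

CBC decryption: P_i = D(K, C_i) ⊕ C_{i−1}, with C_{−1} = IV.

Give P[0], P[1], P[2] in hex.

P[0]: D(K, 23) = B9; B9 ⊕ 34 = 8D.
P[1]: D(K, DE) = 74; 74 ⊕ 23 = 57.
P[2]: D(K, 4F) = E5; E5 ⊕ DE = 3B.

P[0] = 8D, P[1] = 57, P[2] = 3B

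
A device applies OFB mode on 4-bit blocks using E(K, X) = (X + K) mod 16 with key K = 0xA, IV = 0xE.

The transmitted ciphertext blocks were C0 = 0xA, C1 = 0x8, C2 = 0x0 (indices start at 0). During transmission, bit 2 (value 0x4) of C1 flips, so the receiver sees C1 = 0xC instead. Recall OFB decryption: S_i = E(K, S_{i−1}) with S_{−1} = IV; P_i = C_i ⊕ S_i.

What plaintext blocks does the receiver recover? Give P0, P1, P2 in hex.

Only C1 changed, to 0xC. In OFB, a change in C_i flips the same bit in P_i only; the keystream is unaffected. Decrypting the received ciphertext:
P0: S = E(K, 0xE) = 0x8; 0xA ⊕ 0x8 = 0x2.
P1: S = E(K, 0x8) = 0x2; 0xC ⊕ 0x2 = 0xE.
P2: S = E(K, 0x2) = 0xC; 0x0 ⊕ 0xC = 0xC.
Blocks that differ from the original plaintext: P1.

P0 = 0x2, P1 = 0xE, P2 = 0xC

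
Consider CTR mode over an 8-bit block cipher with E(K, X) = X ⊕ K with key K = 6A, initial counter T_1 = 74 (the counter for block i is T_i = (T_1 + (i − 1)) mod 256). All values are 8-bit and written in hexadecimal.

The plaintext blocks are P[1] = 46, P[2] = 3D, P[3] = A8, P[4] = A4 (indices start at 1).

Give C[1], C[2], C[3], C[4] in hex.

CTR encryption: S_i = E(K, T_i) where T_i is the counter for block i; C_i = P_i ⊕ S_i.
C[1]: T = 74, S = E(K, T) = 1E; 46 ⊕ 1E = 58.
C[2]: T = 75, S = E(K, T) = 1F; 3D ⊕ 1F = 22.
C[3]: T = 76, S = E(K, T) = 1C; A8 ⊕ 1C = B4.
C[4]: T = 77, S = E(K, T) = 1D; A4 ⊕ 1D = B9.

C[1] = 58, C[2] = 22, C[3] = B4, C[4] = B9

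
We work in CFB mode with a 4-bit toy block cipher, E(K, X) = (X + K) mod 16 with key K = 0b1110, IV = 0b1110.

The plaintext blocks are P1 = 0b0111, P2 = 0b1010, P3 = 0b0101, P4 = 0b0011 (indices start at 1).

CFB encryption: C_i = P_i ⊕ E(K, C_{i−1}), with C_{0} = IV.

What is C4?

C1: E(K, 0b1110) = 0b1100; 0b0111 ⊕ 0b1100 = 0b1011.
C2: E(K, 0b1011) = 0b1001; 0b1010 ⊕ 0b1001 = 0b0011.
C3: E(K, 0b0011) = 0b0001; 0b0101 ⊕ 0b0001 = 0b0100.
C4: E(K, 0b0100) = 0b0010; 0b0011 ⊕ 0b0010 = 0b0001.

C4 = 0b0001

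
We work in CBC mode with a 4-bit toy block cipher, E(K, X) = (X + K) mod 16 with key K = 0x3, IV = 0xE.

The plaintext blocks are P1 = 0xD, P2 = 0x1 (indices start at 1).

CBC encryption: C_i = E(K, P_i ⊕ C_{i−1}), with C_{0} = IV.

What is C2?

C2 = 0xA

C1: P1 ⊕ 0xE = 0x3; E(K, 0x3) = 0x6.
C2: P2 ⊕ 0x6 = 0x7; E(K, 0x7) = 0xA.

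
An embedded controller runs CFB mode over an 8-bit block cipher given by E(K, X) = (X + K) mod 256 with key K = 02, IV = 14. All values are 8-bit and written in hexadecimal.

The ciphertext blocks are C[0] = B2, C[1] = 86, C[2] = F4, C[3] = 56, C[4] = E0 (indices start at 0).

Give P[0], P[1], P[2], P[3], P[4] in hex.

CFB decryption: P_i = C_i ⊕ E(K, C_{i−1}), with C_{−1} = IV.
P[0]: E(K, 14) = 16; B2 ⊕ 16 = A4.
P[1]: E(K, B2) = B4; 86 ⊕ B4 = 32.
P[2]: E(K, 86) = 88; F4 ⊕ 88 = 7C.
P[3]: E(K, F4) = F6; 56 ⊕ F6 = A0.
P[4]: E(K, 56) = 58; E0 ⊕ 58 = B8.

P[0] = A4, P[1] = 32, P[2] = 7C, P[3] = A0, P[4] = B8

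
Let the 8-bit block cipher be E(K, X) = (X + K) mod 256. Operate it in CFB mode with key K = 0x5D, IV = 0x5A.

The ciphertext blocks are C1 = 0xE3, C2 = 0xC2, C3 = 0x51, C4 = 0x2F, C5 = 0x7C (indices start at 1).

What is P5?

P5 = 0xF0

CFB decryption: P_i = C_i ⊕ E(K, C_{i−1}), with C_{0} = IV.
P5: E(K, 0x2F) = 0x8C; 0x7C ⊕ 0x8C = 0xF0.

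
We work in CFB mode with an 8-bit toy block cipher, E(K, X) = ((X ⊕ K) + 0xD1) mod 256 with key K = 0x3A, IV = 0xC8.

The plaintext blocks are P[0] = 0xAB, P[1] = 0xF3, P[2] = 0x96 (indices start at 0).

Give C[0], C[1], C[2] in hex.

C[0] = 0x68, C[1] = 0xD0, C[2] = 0x2D

CFB encryption: C_i = P_i ⊕ E(K, C_{i−1}), with C_{−1} = IV.
C[0]: E(K, 0xC8) = 0xC3; 0xAB ⊕ 0xC3 = 0x68.
C[1]: E(K, 0x68) = 0x23; 0xF3 ⊕ 0x23 = 0xD0.
C[2]: E(K, 0xD0) = 0xBB; 0x96 ⊕ 0xBB = 0x2D.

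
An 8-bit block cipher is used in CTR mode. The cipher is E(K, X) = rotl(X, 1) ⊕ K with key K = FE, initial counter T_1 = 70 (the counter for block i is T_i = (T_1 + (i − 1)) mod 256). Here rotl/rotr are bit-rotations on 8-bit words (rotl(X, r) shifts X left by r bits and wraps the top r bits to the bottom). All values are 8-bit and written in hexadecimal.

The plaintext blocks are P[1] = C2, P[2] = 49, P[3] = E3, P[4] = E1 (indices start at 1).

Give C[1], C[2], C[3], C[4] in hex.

C[1] = DC, C[2] = 55, C[3] = F9, C[4] = F9

CTR encryption: S_i = E(K, T_i) where T_i is the counter for block i; C_i = P_i ⊕ S_i.
C[1]: T = 70, S = E(K, T) = 1E; C2 ⊕ 1E = DC.
C[2]: T = 71, S = E(K, T) = 1C; 49 ⊕ 1C = 55.
C[3]: T = 72, S = E(K, T) = 1A; E3 ⊕ 1A = F9.
C[4]: T = 73, S = E(K, T) = 18; E1 ⊕ 18 = F9.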